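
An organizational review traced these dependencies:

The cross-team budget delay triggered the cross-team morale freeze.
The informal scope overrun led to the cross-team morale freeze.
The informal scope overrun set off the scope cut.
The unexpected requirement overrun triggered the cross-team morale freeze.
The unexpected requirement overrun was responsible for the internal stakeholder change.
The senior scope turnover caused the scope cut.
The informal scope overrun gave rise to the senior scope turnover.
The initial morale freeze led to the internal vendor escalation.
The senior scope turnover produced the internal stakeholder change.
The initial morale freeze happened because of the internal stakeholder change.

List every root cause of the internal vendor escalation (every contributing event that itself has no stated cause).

Tracing upstream from the internal vendor escalation: the internal vendor escalation ← the initial morale freeze ← the internal stakeholder change ← the senior scope turnover ← the informal scope overrun.
A separate upstream branch: the internal vendor escalation ← the initial morale freeze ← the internal stakeholder change ← the unexpected requirement overrun.
Each of those chain origins has no stated cause.

the informal scope overrun, the unexpected requirement overrun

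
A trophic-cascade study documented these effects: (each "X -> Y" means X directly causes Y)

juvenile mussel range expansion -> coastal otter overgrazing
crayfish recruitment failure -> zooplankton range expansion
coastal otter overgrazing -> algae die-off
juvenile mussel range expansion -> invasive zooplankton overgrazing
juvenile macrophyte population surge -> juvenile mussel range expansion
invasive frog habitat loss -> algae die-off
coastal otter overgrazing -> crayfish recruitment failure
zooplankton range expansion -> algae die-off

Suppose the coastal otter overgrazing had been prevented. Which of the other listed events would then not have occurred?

Downstream of the coastal otter overgrazing: the crayfish recruitment failure, the zooplankton range expansion, the algae die-off.
Of those, still caused via another path: the algae die-off.
The remainder have no surviving cause.

the crayfish recruitment failure, the zooplankton range expansion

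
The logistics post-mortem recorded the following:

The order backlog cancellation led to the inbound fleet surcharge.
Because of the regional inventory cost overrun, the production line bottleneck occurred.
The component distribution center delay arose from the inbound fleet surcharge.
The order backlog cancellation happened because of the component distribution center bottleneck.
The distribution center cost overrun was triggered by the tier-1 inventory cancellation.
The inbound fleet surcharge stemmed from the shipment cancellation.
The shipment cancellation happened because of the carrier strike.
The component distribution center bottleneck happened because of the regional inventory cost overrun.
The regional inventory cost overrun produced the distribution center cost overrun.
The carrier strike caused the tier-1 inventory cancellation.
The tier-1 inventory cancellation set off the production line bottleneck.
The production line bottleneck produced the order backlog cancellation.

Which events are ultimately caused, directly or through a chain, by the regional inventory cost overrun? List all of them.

Direct effects: the distribution center cost overrun, the production line bottleneck, the component distribution center bottleneck.
2 steps out: the order backlog cancellation.
3 steps out: the inbound fleet surcharge.
4 steps out: the component distribution center delay.
Not reachable from it: the carrier strike, the shipment cancellation, the tier-1 inventory cancellation.

the component distribution center bottleneck, the component distribution center delay, the distribution center cost overrun, the inbound fleet surcharge, the order backlog cancellation, the production line bottleneck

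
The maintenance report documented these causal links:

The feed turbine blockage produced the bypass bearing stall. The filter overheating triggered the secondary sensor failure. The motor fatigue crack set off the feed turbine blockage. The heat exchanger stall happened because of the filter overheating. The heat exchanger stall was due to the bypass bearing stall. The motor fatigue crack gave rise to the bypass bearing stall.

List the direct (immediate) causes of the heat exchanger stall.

the bypass bearing stall, the filter overheating

Upstream contributors include the motor fatigue crack, the feed turbine blockage, but only the bypass bearing stall, the filter overheating feed directly into the heat exchanger stall.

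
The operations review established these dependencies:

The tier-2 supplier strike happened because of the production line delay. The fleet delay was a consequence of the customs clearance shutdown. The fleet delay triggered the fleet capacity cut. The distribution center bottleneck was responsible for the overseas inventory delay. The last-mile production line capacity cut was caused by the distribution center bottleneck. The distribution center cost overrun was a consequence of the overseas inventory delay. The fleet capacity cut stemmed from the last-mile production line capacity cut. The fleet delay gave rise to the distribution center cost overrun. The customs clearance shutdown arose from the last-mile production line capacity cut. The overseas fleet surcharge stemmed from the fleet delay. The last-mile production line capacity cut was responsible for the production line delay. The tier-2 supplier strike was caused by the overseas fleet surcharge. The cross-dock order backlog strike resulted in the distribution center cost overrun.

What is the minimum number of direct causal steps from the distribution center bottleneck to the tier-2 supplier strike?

Shortest chain: the distribution center bottleneck → the last-mile production line capacity cut → the production line delay → the tier-2 supplier strike.

3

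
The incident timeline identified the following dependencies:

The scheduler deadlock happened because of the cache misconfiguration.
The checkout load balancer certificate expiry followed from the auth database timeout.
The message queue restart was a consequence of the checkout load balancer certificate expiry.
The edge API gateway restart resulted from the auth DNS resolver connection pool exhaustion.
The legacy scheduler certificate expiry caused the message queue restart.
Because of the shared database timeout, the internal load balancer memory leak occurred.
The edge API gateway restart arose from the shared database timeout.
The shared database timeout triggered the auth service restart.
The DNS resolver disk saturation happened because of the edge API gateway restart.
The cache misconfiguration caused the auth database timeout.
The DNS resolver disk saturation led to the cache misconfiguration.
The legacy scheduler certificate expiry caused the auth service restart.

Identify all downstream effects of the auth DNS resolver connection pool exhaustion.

the DNS resolver disk saturation, the auth database timeout, the cache misconfiguration, the checkout load balancer certificate expiry, the edge API gateway restart, the message queue restart, the scheduler deadlock

Direct effects: the edge API gateway restart.
2 steps out: the DNS resolver disk saturation.
3 steps out: the cache misconfiguration.
4 steps out: the auth database timeout, the scheduler deadlock.
5 steps out: the checkout load balancer certificate expiry.
6 steps out: the message queue restart.
Not reachable from it: the shared database timeout, the legacy scheduler certificate expiry, the internal load balancer memory leak, the auth service restart.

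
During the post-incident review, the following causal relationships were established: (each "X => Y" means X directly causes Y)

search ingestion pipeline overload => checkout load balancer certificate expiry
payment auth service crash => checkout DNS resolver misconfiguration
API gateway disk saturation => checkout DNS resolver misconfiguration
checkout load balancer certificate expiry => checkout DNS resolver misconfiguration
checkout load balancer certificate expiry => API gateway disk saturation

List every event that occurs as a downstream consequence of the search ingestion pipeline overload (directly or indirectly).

Direct effects: the checkout load balancer certificate expiry.
2 steps out: the API gateway disk saturation, the checkout DNS resolver misconfiguration.
Not reachable from it: the payment auth service crash.

the API gateway disk saturation, the checkout DNS resolver misconfiguration, the checkout load balancer certificate expiry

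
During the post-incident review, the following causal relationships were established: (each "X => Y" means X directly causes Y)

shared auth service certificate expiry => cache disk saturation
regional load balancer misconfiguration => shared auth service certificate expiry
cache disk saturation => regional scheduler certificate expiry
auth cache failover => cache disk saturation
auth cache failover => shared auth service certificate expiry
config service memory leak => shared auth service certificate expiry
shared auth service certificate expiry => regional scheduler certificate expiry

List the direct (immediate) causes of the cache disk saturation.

the auth cache failover, the shared auth service certificate expiry

Upstream contributors include the regional load balancer misconfiguration, the config service memory leak, but only the auth cache failover, the shared auth service certificate expiry feed directly into the cache disk saturation.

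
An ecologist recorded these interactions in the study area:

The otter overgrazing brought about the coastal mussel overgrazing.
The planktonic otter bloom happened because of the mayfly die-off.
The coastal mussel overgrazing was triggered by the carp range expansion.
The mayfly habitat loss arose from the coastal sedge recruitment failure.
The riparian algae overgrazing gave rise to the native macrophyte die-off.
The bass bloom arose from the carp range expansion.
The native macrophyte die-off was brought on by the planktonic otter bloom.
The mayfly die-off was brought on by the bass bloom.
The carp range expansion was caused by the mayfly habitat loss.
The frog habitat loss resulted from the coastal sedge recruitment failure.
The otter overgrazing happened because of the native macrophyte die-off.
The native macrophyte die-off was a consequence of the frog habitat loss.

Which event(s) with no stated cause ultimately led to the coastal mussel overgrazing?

Tracing upstream from the coastal mussel overgrazing: the coastal mussel overgrazing ← the carp range expansion ← the mayfly habitat loss ← the coastal sedge recruitment failure.
A separate upstream branch: the coastal mussel overgrazing ← the otter overgrazing ← the native macrophyte die-off ← the riparian algae overgrazing.
Each of those chain origins has no stated cause.

the coastal sedge recruitment failure, the riparian algae overgrazing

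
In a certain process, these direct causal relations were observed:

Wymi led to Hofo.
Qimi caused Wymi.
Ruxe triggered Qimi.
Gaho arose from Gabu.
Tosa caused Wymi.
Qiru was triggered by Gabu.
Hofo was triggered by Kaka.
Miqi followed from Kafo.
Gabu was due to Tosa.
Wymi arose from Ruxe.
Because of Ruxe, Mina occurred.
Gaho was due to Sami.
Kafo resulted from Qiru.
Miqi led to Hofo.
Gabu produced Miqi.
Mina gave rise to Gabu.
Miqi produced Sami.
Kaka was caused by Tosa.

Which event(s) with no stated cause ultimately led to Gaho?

Ruxe, Tosa

Tracing upstream from Gaho: Gaho ← Gabu ← Tosa.
A separate upstream branch: Gaho ← Gabu ← Mina ← Ruxe.
Each of those chain origins has no stated cause.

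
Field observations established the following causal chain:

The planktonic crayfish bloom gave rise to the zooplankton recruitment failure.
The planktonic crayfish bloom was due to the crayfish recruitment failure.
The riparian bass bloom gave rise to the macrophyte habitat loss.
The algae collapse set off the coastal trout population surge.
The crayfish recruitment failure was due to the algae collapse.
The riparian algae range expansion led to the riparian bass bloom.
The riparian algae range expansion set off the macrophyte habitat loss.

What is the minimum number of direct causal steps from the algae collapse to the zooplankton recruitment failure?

Shortest chain: the algae collapse → the crayfish recruitment failure → the planktonic crayfish bloom → the zooplankton recruitment failure.

3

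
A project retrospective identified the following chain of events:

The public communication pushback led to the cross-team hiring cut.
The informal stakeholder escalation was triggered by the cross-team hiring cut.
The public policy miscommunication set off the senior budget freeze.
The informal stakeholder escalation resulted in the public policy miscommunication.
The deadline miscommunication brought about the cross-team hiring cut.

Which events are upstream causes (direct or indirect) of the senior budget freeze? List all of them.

the cross-team hiring cut, the deadline miscommunication, the informal stakeholder escalation, the public communication pushback, the public policy miscommunication

Immediate cause of the senior budget freeze: the public policy miscommunication.
Further upstream: the deadline miscommunication, the cross-team hiring cut, the informal stakeholder escalation, the public communication pushback.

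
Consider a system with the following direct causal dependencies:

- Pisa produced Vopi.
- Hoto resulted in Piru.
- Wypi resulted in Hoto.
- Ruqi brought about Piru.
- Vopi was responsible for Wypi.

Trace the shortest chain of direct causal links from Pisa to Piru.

Pisa → Vopi → Wypi → Hoto → Piru

Pisa → Vopi
Vopi → Wypi
Wypi → Hoto
Hoto → Piru
Length: 4 steps.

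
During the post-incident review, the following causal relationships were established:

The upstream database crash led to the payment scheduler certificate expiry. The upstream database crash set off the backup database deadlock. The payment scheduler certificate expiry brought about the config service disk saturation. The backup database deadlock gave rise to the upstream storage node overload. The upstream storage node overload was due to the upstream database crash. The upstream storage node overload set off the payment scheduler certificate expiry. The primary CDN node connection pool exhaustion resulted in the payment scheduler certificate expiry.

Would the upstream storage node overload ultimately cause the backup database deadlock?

No

The upstream storage node overload leads to the payment scheduler certificate expiry, the config service disk saturation; the backup database deadlock is not among them.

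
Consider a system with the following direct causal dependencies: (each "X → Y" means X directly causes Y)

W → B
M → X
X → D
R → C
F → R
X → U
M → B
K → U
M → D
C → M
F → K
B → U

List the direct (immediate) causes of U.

B, K, X

Upstream contributors include F, R, C, M, W, but only B, K, X feed directly into U.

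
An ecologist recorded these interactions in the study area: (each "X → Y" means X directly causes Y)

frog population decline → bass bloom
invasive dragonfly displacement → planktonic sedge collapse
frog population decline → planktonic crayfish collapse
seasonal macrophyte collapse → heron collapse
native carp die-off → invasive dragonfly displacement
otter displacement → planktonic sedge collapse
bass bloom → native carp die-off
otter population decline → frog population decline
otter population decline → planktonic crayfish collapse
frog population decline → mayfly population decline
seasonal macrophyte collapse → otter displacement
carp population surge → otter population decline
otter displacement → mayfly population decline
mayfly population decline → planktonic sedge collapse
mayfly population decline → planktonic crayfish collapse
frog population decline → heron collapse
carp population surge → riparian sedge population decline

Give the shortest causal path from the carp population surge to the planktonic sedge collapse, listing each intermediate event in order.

the carp population surge → the otter population decline → the frog population decline → the mayfly population decline → the planktonic sedge collapse

the carp population surge → the otter population decline
the otter population decline → the frog population decline
the frog population decline → the mayfly population decline
the mayfly population decline → the planktonic sedge collapse
Length: 4 steps.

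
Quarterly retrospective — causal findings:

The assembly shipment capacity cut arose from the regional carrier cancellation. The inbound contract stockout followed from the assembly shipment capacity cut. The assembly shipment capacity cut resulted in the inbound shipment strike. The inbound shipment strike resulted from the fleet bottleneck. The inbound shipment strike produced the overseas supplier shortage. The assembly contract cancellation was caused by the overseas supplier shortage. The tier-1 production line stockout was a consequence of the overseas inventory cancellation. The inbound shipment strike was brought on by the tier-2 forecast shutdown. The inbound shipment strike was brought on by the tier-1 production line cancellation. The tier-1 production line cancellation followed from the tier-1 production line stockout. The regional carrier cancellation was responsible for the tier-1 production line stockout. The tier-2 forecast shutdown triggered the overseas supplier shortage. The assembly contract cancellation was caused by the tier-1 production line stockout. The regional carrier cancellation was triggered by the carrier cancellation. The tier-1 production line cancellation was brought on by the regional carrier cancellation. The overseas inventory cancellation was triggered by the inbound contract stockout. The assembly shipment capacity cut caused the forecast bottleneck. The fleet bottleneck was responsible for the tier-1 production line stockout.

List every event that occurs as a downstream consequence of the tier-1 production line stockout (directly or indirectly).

Direct effects: the tier-1 production line cancellation, the assembly contract cancellation.
2 steps out: the inbound shipment strike.
3 steps out: the overseas supplier shortage.
Not reachable from it: the carrier cancellation, the regional carrier cancellation, the assembly shipment capacity cut, the inbound contract stockout, the overseas inventory cancellation, the forecast bottleneck, the fleet bottleneck, the tier-2 forecast shutdown.

the assembly contract cancellation, the inbound shipment strike, the overseas supplier shortage, the tier-1 production line cancellation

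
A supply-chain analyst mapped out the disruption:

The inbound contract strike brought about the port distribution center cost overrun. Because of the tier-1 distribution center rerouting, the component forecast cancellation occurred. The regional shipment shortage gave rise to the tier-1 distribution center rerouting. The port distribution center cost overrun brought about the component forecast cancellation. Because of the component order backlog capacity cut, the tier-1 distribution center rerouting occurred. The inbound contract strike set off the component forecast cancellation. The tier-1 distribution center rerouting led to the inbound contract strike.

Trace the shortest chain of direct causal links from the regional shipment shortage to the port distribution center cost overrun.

the regional shipment shortage → the tier-1 distribution center rerouting → the inbound contract strike → the port distribution center cost overrun

the regional shipment shortage → the tier-1 distribution center rerouting
the tier-1 distribution center rerouting → the inbound contract strike
the inbound contract strike → the port distribution center cost overrun
Length: 3 steps.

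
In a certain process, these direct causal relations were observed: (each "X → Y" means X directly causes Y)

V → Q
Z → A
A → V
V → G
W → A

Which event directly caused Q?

V

Upstream contributors include Z, A, W, but only V feeds directly into Q.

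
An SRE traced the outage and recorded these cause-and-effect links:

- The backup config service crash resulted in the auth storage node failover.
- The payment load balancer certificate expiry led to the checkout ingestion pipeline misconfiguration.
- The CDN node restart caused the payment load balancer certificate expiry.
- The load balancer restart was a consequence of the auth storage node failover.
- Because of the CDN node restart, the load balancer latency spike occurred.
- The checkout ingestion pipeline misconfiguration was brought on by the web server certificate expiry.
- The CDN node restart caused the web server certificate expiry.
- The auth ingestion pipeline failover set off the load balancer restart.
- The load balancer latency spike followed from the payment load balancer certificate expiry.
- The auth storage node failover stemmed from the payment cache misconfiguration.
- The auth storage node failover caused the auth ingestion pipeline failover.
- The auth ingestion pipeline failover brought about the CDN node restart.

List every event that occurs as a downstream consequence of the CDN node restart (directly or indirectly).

the checkout ingestion pipeline misconfiguration, the load balancer latency spike, the payment load balancer certificate expiry, the web server certificate expiry

Direct effects: the web server certificate expiry, the payment load balancer certificate expiry, the load balancer latency spike.
2 steps out: the checkout ingestion pipeline misconfiguration.
Not reachable from it: the backup config service crash, the auth storage node failover, the auth ingestion pipeline failover, the load balancer restart, the payment cache misconfiguration.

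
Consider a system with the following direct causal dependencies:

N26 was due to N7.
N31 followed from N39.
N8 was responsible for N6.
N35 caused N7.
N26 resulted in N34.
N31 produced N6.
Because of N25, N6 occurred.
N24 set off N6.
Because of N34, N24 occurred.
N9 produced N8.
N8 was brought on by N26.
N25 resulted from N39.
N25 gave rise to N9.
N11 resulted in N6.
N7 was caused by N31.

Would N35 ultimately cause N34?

There is a causal chain: N35 → N7 → N26 → N34.

Yes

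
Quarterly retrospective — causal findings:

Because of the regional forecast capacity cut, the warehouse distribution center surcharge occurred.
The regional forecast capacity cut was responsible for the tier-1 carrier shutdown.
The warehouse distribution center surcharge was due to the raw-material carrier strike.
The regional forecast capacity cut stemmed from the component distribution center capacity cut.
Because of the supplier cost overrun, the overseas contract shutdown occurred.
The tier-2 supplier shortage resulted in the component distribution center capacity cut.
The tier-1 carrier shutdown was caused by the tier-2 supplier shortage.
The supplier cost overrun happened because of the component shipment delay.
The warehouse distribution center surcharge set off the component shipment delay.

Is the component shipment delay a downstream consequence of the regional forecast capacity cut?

Yes

There is a causal chain: the regional forecast capacity cut → the warehouse distribution center surcharge → the component shipment delay.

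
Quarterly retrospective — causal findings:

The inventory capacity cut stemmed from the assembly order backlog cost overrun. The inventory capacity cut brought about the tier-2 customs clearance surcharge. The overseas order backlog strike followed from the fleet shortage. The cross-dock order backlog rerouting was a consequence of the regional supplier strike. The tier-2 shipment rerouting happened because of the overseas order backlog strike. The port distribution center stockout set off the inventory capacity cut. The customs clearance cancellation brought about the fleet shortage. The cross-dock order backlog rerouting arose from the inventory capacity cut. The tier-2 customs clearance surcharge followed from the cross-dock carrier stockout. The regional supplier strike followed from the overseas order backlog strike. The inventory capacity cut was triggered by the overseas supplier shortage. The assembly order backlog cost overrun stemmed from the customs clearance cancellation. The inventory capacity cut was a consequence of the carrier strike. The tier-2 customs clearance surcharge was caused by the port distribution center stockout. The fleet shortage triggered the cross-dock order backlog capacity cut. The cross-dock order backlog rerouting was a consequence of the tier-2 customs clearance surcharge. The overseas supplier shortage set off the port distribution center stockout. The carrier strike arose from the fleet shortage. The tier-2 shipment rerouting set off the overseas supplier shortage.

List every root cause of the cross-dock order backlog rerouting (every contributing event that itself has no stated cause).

Tracing upstream from the cross-dock order backlog rerouting: the cross-dock order backlog rerouting ← the inventory capacity cut ← the assembly order backlog cost overrun ← the customs clearance cancellation.
A separate upstream branch: the cross-dock order backlog rerouting ← the tier-2 customs clearance surcharge ← the cross-dock carrier stockout.
Each of those chain origins has no stated cause.

the cross-dock carrier stockout, the customs clearance cancellation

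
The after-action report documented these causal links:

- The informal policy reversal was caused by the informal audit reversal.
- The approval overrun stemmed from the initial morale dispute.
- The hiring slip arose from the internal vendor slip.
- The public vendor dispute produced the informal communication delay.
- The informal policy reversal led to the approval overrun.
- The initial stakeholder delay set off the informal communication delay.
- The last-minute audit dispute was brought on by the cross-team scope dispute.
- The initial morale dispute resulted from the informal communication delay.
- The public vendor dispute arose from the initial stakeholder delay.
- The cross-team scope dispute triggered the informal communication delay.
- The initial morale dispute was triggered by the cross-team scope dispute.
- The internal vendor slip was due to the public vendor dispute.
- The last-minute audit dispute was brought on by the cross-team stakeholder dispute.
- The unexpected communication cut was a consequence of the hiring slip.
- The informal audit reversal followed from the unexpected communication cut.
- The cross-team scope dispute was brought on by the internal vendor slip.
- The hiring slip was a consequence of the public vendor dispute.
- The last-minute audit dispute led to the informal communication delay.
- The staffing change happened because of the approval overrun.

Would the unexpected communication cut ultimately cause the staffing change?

There is a causal chain: the unexpected communication cut → the informal audit reversal → the informal policy reversal → the approval overrun → the staffing change.

Yes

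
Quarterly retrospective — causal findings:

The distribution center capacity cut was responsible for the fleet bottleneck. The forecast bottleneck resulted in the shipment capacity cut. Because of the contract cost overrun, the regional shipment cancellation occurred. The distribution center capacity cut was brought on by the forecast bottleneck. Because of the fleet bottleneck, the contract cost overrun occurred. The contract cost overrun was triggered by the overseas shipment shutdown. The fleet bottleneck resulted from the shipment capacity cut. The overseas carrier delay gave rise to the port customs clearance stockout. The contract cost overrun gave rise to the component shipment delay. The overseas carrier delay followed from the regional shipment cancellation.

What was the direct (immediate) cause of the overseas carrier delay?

Upstream contributors include the forecast bottleneck, the shipment capacity cut, the distribution center capacity cut, the fleet bottleneck, the contract cost overrun, the overseas shipment shutdown, but only the regional shipment cancellation feeds directly into the overseas carrier delay.

the regional shipment cancellation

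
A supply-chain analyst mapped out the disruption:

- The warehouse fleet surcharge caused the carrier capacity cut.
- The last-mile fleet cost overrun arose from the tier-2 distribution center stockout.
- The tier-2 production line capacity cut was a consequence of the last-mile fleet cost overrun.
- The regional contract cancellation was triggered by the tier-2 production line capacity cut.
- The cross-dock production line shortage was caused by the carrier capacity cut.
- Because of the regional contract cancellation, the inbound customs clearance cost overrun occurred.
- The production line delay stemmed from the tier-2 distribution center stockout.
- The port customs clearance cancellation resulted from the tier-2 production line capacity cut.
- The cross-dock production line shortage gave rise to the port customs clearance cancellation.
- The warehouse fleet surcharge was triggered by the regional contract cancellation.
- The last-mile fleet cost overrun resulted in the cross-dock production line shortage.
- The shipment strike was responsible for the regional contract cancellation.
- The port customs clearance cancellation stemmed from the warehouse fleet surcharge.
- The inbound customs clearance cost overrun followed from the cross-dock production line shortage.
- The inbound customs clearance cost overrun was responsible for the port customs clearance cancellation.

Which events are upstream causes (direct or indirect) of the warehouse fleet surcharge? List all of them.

the last-mile fleet cost overrun, the regional contract cancellation, the shipment strike, the tier-2 distribution center stockout, the tier-2 production line capacity cut

Immediate cause of the warehouse fleet surcharge: the regional contract cancellation.
Further upstream: the tier-2 distribution center stockout, the last-mile fleet cost overrun, the tier-2 production line capacity cut, the shipment strike.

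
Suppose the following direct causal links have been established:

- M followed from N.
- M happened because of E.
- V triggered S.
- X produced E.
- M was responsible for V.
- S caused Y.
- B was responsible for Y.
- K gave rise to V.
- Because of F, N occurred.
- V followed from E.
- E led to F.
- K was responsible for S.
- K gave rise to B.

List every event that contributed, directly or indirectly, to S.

Immediate causes of S: K, V.
Further upstream: X, E, F, N, M.

E, F, K, M, N, V, X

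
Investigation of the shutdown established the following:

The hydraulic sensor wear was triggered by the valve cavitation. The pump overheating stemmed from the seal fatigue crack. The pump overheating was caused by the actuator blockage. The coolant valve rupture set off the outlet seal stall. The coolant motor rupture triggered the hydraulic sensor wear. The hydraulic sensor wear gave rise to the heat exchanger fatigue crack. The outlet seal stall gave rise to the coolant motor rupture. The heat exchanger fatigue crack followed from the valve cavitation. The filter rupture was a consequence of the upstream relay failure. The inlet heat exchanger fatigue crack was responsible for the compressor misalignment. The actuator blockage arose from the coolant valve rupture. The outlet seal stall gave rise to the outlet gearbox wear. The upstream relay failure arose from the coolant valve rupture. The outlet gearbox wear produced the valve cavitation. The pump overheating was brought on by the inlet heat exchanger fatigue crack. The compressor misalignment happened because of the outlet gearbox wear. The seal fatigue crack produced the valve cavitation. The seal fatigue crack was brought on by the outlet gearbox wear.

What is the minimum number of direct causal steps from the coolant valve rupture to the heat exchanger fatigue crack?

Shortest chain: the coolant valve rupture → the outlet seal stall → the coolant motor rupture → the hydraulic sensor wear → the heat exchanger fatigue crack.

4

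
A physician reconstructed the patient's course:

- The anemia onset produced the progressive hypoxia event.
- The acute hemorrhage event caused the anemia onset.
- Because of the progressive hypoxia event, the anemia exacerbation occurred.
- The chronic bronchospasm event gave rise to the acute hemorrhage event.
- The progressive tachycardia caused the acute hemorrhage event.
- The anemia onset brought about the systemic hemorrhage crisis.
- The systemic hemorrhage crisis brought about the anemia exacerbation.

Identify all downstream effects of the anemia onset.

Direct effects: the progressive hypoxia event, the systemic hemorrhage crisis.
2 steps out: the anemia exacerbation.
Not reachable from it: the progressive tachycardia, the acute hemorrhage event, the chronic bronchospasm event.

the anemia exacerbation, the progressive hypoxia event, the systemic hemorrhage crisis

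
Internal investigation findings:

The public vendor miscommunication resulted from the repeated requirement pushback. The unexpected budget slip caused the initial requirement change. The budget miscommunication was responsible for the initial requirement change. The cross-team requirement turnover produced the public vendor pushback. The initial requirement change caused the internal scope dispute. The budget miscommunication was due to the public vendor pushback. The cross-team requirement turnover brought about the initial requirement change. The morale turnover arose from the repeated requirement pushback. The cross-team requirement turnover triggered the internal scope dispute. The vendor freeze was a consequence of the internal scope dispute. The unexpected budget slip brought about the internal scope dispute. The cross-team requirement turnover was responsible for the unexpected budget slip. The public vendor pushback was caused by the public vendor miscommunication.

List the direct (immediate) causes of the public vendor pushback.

the cross-team requirement turnover, the public vendor miscommunication

Upstream contributors include the repeated requirement pushback, but only the cross-team requirement turnover, the public vendor miscommunication feed directly into the public vendor pushback.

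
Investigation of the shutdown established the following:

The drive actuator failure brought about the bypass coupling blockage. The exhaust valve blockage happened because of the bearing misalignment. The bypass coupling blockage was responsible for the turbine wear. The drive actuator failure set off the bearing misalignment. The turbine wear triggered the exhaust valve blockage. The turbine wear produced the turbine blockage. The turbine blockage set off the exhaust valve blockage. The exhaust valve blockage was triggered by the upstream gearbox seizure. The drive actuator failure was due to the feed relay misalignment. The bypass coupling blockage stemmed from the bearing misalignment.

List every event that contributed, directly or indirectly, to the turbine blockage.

the bearing misalignment, the bypass coupling blockage, the drive actuator failure, the feed relay misalignment, the turbine wear

Immediate cause of the turbine blockage: the turbine wear.
Further upstream: the feed relay misalignment, the drive actuator failure, the bearing misalignment, the bypass coupling blockage.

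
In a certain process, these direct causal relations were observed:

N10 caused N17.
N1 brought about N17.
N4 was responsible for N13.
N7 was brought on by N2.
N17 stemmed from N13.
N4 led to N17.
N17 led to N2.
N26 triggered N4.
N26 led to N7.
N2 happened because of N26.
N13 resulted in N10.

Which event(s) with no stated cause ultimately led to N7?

N1, N26

Tracing upstream from N7: N7 ← N26.
A separate upstream branch: N7 ← N2 ← N17 ← N1.
Each of those chain origins has no stated cause.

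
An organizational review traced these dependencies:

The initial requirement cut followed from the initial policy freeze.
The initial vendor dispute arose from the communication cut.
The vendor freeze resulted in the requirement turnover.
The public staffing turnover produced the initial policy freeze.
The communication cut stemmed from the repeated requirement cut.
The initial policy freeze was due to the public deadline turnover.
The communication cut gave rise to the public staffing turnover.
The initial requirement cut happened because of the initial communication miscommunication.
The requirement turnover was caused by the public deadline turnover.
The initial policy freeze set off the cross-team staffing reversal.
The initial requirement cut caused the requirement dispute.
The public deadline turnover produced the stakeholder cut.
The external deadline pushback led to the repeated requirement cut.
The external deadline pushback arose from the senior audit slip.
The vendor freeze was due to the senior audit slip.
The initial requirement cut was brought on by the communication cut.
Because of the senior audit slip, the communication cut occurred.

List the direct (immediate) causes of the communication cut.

Upstream contributors include the external deadline pushback, but only the repeated requirement cut, the senior audit slip feed directly into the communication cut.

the repeated requirement cut, the senior audit slip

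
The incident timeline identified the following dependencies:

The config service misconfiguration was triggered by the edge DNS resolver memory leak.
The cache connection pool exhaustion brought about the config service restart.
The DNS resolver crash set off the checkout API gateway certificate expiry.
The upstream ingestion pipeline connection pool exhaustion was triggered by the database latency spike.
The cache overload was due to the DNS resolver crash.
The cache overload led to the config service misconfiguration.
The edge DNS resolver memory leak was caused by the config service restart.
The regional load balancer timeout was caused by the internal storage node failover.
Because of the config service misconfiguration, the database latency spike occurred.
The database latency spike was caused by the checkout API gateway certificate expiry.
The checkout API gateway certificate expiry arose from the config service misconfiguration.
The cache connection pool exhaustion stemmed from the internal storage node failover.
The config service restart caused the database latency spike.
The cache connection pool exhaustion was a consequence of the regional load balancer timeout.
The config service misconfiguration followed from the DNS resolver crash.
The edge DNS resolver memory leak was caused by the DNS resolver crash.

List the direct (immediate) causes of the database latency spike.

the checkout API gateway certificate expiry, the config service misconfiguration, the config service restart

Upstream contributors include the DNS resolver crash, the cache overload, the internal storage node failover, the regional load balancer timeout, the cache connection pool exhaustion, the edge DNS resolver memory leak, but only the checkout API gateway certificate expiry, the config service misconfiguration, the config service restart feed directly into the database latency spike.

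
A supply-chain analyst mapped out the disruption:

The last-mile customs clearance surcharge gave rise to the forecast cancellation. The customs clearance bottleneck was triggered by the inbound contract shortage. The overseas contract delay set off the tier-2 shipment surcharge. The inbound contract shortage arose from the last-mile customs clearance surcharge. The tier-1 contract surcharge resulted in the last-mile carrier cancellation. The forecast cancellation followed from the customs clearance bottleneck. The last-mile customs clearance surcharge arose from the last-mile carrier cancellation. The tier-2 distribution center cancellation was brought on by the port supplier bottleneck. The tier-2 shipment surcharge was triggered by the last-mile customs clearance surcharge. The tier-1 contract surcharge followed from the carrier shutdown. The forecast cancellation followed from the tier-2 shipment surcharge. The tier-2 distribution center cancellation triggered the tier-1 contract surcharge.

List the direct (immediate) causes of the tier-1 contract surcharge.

the carrier shutdown, the tier-2 distribution center cancellation

Upstream contributors include the port supplier bottleneck, but only the carrier shutdown, the tier-2 distribution center cancellation feed directly into the tier-1 contract surcharge.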